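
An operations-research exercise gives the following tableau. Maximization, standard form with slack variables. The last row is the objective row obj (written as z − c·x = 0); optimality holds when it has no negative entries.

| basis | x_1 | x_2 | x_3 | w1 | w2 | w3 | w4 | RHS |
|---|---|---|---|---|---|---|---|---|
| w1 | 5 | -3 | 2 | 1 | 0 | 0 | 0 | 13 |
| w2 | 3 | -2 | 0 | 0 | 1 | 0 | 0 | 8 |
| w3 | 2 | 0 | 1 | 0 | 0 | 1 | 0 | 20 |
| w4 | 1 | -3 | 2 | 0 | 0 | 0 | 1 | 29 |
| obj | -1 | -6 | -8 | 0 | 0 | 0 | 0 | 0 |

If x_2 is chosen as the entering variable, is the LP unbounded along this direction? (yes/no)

Every constraint-row entry in column x_2 is ≤ 0, so increasing x_2 is unbounded.

yes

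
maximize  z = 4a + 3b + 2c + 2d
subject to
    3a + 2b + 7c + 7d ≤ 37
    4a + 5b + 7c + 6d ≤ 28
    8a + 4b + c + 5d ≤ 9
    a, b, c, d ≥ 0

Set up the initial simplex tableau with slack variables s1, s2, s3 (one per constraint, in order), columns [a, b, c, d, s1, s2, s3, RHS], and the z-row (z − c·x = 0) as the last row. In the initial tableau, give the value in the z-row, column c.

-2

The z-row carries the negated objective coefficients: the c entry is -2.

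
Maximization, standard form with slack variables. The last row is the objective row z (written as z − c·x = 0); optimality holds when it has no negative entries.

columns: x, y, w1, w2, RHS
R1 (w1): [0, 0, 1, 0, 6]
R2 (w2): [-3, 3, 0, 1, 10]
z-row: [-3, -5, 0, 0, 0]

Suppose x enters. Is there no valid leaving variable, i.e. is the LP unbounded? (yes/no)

Every constraint-row entry in column x is ≤ 0, so increasing x is unbounded.

yes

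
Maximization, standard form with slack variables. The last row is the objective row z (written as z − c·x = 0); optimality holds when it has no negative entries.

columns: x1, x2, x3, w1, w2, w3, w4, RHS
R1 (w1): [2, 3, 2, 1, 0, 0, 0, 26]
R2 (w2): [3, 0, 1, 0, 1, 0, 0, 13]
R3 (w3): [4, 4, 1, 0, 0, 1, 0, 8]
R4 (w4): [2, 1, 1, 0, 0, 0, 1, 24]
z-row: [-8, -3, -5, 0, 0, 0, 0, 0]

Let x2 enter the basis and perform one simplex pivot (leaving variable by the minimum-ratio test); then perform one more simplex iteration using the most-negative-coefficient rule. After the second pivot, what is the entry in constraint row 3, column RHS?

Ratio test on column x2 — row 1: 26/3 = 26/3; row 2: entry 0 ≤ 0; row 3: 8/4 = 2; row 4: 24/1 = 24. Minimum is 2 at row 3 (w3 leaves); pivot element 4.
Divide row 3 by 4; eliminate column x2 from the other rows.
Second iteration: most negative z-row entry is -5 in column x1, so x1 enters.
Ratio test on column x1 — row 1: entry -1 ≤ 0; row 2: 13/3 = 13/3; row 3: 2/1 = 2; row 4: 22/1 = 22. Minimum is 2 at row 3 (x2 leaves); pivot element 1.
Divide row 3 by 1; eliminate column x1 from the other rows.
After both pivots, the entry at constraint row 3, column RHS is 2.

2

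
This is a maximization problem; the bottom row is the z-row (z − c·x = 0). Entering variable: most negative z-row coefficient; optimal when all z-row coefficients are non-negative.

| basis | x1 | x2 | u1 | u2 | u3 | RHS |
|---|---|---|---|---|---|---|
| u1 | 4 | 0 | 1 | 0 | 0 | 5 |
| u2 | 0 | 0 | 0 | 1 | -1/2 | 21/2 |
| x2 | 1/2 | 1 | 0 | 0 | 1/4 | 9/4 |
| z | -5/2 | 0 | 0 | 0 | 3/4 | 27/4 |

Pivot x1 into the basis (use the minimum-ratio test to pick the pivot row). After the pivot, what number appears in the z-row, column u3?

Ratio test on column x1 — row 1: 5/4 = 5/4; row 2: entry 0 ≤ 0; row 3: (9/4)/(1/2) = 9/2. Minimum is 5/4 at row 1 (u1 leaves); pivot element 4.
Divide row 1 by 4; eliminate column x1 from the other rows.
z-row update in column u3: 3/4 − (-5/2)·0 = 3/4.

3/4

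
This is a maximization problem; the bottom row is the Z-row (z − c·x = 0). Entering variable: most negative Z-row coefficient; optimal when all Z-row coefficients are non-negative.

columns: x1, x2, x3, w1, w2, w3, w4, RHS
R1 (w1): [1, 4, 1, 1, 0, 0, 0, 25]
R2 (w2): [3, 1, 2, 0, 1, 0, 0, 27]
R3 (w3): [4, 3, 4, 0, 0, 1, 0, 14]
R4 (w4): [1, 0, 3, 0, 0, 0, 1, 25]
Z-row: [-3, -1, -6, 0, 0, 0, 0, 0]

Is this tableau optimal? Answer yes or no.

The Z-row has a negative entry -6 in column x3, so it is not optimal.

no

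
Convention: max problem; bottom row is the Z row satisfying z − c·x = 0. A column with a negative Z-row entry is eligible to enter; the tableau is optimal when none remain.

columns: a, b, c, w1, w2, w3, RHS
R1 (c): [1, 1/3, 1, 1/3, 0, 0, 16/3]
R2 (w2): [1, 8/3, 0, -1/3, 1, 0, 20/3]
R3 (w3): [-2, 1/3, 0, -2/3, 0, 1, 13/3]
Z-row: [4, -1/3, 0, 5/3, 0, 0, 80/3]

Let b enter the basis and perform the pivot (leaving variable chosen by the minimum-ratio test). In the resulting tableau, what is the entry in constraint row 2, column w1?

Ratio test on column b — row 1: (16/3)/(1/3) = 16; row 2: (20/3)/(8/3) = 5/2; row 3: (13/3)/(1/3) = 13. Minimum is 5/2 at row 2 (w2 leaves); pivot element 8/3.
Divide row 2 by 8/3; eliminate column b from the other rows.
In the new row 2, the w1 entry is the old entry divided by the pivot: (-1/3)/(8/3) = -1/8.

-1/8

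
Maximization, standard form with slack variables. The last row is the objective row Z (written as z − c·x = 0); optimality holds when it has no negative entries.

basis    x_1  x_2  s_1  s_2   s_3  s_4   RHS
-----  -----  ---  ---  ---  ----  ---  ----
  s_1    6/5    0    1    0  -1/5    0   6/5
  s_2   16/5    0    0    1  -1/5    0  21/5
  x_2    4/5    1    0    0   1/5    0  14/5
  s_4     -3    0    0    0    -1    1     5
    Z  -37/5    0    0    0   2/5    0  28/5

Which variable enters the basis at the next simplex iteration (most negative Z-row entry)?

x_1

Negative Z-row entries: x_1: -37/5.
The most negative is -37/5 in column x_1, so x_1 enters.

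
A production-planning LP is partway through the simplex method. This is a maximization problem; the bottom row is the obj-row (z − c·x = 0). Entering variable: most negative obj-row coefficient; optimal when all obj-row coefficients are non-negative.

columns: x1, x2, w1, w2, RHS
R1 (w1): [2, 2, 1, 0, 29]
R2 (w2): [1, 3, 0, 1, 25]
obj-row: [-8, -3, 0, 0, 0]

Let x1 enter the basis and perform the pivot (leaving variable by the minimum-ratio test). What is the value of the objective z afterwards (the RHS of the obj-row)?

Ratio test on column x1 — row 1: 29/2 = 29/2; row 2: 25/1 = 25. Minimum is 29/2 at row 1 (w1 leaves); pivot element 2.
Pivot on row 1; the obj-row RHS becomes 0 − (-8)·(29/2) = 116.

116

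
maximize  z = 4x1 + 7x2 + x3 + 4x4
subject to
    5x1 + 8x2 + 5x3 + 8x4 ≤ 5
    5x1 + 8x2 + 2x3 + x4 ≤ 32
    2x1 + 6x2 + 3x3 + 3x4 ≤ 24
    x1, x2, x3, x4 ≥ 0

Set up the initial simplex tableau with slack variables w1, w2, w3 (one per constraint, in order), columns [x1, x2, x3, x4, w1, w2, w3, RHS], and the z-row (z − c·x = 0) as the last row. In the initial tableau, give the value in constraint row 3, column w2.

0

Slack w2 belongs to constraint 2; its column is the unit vector e_2, so the entry in row 3 is 0.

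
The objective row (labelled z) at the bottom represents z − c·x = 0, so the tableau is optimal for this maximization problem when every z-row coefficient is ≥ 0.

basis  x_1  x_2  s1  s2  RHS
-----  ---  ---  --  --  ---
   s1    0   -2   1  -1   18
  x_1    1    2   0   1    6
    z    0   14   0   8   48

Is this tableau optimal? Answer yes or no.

Every z-row coefficient is ≥ 0, so the tableau is optimal.

yes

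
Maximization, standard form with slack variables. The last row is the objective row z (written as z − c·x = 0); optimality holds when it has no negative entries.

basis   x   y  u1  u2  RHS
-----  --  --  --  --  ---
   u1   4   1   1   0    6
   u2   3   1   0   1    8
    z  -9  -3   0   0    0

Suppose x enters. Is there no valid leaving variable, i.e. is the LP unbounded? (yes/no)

Column x has positive entries in row(s) 1, 2, so the ratio test bounds it — not unbounded.

no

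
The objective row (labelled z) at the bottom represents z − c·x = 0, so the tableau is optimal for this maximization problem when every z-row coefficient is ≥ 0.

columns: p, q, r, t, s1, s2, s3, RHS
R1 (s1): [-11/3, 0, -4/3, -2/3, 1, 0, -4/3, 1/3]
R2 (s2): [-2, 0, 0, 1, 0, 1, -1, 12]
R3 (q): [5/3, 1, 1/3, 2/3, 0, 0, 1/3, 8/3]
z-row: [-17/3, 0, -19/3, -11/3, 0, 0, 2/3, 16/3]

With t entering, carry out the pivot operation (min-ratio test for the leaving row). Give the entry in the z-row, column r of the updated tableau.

-9/2

Ratio test on column t — row 1: entry -2/3 ≤ 0; row 2: 12/1 = 12; row 3: (8/3)/(2/3) = 4. Minimum is 4 at row 3 (q leaves); pivot element 2/3.
Divide row 3 by 2/3; eliminate column t from the other rows.
z-row update in column r: -19/3 − (-11/3)·(1/2) = -9/2.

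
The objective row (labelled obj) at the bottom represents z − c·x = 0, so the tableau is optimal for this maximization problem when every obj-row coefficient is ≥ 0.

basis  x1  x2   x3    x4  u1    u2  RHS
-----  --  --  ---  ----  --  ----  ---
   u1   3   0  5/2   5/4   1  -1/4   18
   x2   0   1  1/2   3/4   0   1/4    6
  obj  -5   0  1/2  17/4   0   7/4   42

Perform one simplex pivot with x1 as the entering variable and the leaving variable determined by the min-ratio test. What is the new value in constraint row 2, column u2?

Ratio test on column x1 — row 1: 18/3 = 6; row 2: entry 0 ≤ 0. Minimum is 6 at row 1 (u1 leaves); pivot element 3.
Divide row 1 by 3; eliminate column x1 from the other rows.
Row 2 update in column u2: 1/4 − 0·(-1/12) = 1/4.

1/4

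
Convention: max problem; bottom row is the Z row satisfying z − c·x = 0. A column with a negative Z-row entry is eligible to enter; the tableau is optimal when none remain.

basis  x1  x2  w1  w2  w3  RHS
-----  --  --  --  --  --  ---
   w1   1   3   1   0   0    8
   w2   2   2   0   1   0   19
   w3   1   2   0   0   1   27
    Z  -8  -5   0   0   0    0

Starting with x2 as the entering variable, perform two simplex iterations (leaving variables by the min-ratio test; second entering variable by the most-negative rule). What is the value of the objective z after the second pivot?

64

Ratio test on column x2 — row 1: 8/3 = 8/3; row 2: 19/2 = 19/2; row 3: 27/2 = 27/2. Minimum is 8/3 at row 1 (w1 leaves); pivot element 3.
Pivot on row 1; the Z-row RHS becomes 0 − (-5)·(8/3) = 40/3.
Next entering variable (most negative Z-row entry -19/3): x1.
Ratio test on column x1 — row 1: (8/3)/(1/3) = 8; row 2: (41/3)/(4/3) = 41/4; row 3: (65/3)/(1/3) = 65. Minimum is 8 at row 1 (x2 leaves); pivot element 1/3.
After the second pivot the Z-row RHS is 40/3 − (-19/3)·8 = 64.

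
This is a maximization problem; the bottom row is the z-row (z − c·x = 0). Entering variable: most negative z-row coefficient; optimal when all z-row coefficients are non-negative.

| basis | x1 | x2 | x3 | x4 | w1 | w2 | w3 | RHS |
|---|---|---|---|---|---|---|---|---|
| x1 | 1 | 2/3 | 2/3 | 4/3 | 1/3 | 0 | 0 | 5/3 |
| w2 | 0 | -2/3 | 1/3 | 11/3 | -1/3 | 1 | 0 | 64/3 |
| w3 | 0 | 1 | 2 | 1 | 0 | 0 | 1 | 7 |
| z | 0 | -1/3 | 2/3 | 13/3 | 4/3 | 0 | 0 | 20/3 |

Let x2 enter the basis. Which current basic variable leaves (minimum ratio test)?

x1

Column x2 entries and ratios — x1: (5/3)/(2/3) = 5/2; w2: -2/3 ≤ 0, skip; w3: 7/1 = 7.
Smallest ratio is 5/2 in the row of x1, so x1 leaves.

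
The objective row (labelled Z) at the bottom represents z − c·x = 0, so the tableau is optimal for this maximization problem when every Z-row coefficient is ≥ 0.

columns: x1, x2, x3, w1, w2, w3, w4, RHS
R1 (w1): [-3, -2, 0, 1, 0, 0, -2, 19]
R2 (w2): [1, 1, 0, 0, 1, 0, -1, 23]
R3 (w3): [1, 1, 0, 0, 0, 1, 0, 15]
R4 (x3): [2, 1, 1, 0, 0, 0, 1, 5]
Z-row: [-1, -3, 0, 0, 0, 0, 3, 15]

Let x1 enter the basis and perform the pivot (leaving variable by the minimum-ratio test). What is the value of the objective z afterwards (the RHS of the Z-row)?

35/2

Ratio test on column x1 — row 1: entry -3 ≤ 0; row 2: 23/1 = 23; row 3: 15/1 = 15; row 4: 5/2 = 5/2. Minimum is 5/2 at row 4 (x3 leaves); pivot element 2.
Pivot on row 4; the Z-row RHS becomes 15 − (-1)·(5/2) = 35/2.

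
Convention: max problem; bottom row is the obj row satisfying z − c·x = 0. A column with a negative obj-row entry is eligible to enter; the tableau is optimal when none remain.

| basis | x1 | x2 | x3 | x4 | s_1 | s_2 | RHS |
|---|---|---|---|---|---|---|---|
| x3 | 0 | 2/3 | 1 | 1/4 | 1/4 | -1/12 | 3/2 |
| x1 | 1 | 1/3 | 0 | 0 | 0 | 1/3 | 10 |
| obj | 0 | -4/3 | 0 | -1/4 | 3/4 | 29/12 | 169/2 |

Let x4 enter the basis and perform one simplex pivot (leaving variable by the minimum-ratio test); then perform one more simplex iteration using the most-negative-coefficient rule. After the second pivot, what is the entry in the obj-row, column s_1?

5/4

Ratio test on column x4 — row 1: (3/2)/(1/4) = 6; row 2: entry 0 ≤ 0. Minimum is 6 at row 1 (x3 leaves); pivot element 1/4.
Divide row 1 by 1/4; eliminate column x4 from the other rows.
Second iteration: most negative obj-row entry is -2/3 in column x2, so x2 enters.
Ratio test on column x2 — row 1: 6/(8/3) = 9/4; row 2: 10/(1/3) = 30. Minimum is 9/4 at row 1 (x4 leaves); pivot element 8/3.
Divide row 1 by 8/3; eliminate column x2 from the other rows.
After both pivots, the entry at the obj-row, column s_1 is 5/4.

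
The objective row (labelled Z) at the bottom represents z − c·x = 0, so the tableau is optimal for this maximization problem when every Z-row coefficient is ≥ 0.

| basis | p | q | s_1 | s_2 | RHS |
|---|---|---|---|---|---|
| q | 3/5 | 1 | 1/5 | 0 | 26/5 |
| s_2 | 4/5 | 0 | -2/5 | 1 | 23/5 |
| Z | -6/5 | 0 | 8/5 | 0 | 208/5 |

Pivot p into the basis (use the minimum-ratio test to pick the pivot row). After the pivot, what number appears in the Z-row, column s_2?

Ratio test on column p — row 1: (26/5)/(3/5) = 26/3; row 2: (23/5)/(4/5) = 23/4. Minimum is 23/4 at row 2 (s_2 leaves); pivot element 4/5.
Divide row 2 by 4/5; eliminate column p from the other rows.
Z-row update in column s_2: 0 − (-6/5)·(5/4) = 3/2.

3/2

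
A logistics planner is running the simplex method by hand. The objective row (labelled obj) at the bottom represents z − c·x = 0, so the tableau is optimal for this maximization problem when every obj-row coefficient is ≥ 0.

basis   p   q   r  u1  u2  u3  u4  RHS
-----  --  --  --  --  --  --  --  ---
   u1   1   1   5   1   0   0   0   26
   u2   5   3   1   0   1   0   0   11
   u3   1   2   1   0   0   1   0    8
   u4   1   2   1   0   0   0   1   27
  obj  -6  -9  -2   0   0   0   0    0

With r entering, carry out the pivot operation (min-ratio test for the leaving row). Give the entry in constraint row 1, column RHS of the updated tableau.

26/5

Ratio test on column r — row 1: 26/5 = 26/5; row 2: 11/1 = 11; row 3: 8/1 = 8; row 4: 27/1 = 27. Minimum is 26/5 at row 1 (u1 leaves); pivot element 5.
Divide row 1 by 5; eliminate column r from the other rows.
In the new row 1, the RHS entry is the old entry divided by the pivot: 26/5 = 26/5.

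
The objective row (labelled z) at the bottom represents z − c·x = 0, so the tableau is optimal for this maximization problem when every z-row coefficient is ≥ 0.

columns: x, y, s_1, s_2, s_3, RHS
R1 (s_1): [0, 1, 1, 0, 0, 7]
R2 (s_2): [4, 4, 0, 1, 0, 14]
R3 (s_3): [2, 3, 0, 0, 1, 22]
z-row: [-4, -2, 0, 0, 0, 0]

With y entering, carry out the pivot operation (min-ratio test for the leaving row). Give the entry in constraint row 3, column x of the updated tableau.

Ratio test on column y — row 1: 7/1 = 7; row 2: 14/4 = 7/2; row 3: 22/3 = 22/3. Minimum is 7/2 at row 2 (s_2 leaves); pivot element 4.
Divide row 2 by 4; eliminate column y from the other rows.
Row 3 update in column x: 2 − 3·1 = -1.

-1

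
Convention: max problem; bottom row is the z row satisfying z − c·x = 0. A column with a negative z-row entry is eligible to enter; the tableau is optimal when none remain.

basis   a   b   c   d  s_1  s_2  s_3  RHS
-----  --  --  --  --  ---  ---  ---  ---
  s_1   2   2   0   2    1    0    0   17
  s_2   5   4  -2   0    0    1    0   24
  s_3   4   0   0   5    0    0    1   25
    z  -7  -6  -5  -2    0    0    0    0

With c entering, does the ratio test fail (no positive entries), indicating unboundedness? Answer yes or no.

Every constraint-row entry in column c is ≤ 0, so increasing c is unbounded.

yes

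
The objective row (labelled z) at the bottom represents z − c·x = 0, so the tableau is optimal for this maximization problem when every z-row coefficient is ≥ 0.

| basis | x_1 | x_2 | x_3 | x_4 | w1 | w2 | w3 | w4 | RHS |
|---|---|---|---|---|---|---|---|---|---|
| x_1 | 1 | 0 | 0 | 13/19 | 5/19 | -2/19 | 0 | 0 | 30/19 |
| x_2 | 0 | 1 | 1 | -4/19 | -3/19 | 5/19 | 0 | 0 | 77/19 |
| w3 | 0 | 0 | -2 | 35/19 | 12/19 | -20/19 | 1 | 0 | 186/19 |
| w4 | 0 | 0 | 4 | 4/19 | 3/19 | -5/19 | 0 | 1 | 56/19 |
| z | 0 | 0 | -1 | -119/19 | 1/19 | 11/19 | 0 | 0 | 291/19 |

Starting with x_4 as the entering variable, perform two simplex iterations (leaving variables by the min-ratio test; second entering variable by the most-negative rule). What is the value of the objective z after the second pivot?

Ratio test on column x_4 — row 1: (30/19)/(13/19) = 30/13; row 2: entry -4/19 ≤ 0; row 3: (186/19)/(35/19) = 186/35; row 4: (56/19)/(4/19) = 14. Minimum is 30/13 at row 1 (x_1 leaves); pivot element 13/19.
Pivot on row 1; the z-row RHS becomes 291/19 − (-119/19)·(30/13) = 387/13.
Next entering variable (most negative z-row entry -1): x_3.
Ratio test on column x_3 — row 1: entry 0 ≤ 0; row 2: (59/13)/1 = 59/13; row 3: entry -2 ≤ 0; row 4: (32/13)/4 = 8/13. Minimum is 8/13 at row 4 (w4 leaves); pivot element 4.
After the second pivot the z-row RHS is 387/13 − (-1)·(8/13) = 395/13.

395/13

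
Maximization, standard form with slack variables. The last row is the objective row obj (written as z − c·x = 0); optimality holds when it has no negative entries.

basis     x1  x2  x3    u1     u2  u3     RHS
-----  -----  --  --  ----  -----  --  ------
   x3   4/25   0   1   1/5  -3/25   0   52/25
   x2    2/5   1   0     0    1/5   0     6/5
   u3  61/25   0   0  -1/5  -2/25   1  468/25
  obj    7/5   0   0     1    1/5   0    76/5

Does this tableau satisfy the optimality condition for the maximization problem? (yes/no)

yes

Every obj-row coefficient is ≥ 0, so the tableau is optimal.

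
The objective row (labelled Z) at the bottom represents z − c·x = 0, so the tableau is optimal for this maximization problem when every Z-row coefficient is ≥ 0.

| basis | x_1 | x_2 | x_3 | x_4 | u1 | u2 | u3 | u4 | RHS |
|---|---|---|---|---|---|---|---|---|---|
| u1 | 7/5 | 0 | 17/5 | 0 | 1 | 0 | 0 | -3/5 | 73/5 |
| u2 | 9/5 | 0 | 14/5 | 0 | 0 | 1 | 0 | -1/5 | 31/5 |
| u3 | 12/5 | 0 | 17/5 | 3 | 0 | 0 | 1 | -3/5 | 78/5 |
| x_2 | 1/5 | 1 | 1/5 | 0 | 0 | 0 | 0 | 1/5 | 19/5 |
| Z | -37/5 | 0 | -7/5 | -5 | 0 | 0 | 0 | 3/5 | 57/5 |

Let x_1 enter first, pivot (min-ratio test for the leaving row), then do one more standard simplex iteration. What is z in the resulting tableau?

Ratio test on column x_1 — row 1: (73/5)/(7/5) = 73/7; row 2: (31/5)/(9/5) = 31/9; row 3: (78/5)/(12/5) = 13/2; row 4: (19/5)/(1/5) = 19. Minimum is 31/9 at row 2 (u2 leaves); pivot element 9/5.
Pivot on row 2; the Z-row RHS becomes 57/5 − (-37/5)·(31/9) = 332/9.
Next entering variable (most negative Z-row entry -5): x_4.
Ratio test on column x_4 — row 1: entry 0 ≤ 0; row 2: entry 0 ≤ 0; row 3: (22/3)/3 = 22/9; row 4: entry 0 ≤ 0. Minimum is 22/9 at row 3 (u3 leaves); pivot element 3.
After the second pivot the Z-row RHS is 332/9 − (-5)·(22/9) = 442/9.

442/9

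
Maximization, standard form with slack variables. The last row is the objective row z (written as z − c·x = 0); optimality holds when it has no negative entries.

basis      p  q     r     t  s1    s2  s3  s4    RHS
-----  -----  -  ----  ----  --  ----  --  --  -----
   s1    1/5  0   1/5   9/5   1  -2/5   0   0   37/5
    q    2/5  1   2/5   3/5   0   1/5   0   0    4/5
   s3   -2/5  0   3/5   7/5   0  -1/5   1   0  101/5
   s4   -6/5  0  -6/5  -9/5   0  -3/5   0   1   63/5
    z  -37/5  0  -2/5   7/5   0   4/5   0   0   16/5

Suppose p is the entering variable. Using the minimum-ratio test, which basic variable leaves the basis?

Column p entries and ratios — s1: (37/5)/(1/5) = 37; q: (4/5)/(2/5) = 2; s3: -2/5 ≤ 0, skip; s4: -6/5 ≤ 0, skip.
Smallest ratio is 2 in the row of q, so q leaves.

q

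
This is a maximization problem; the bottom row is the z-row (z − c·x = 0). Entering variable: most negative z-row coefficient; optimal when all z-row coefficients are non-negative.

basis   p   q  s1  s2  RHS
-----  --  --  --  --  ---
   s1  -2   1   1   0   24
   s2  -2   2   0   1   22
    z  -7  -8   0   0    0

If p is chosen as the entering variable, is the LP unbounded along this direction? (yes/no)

yes

Every constraint-row entry in column p is ≤ 0, so increasing p is unbounded.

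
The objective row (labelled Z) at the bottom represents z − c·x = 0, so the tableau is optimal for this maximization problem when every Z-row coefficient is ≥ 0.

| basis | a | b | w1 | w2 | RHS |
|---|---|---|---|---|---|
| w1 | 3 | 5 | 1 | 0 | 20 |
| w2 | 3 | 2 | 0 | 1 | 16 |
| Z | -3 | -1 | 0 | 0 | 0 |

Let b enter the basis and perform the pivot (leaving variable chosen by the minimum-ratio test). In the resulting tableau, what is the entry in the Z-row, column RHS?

Ratio test on column b — row 1: 20/5 = 4; row 2: 16/2 = 8. Minimum is 4 at row 1 (w1 leaves); pivot element 5.
Divide row 1 by 5; eliminate column b from the other rows.
Z-row update in column RHS: 0 − (-1)·4 = 4.

4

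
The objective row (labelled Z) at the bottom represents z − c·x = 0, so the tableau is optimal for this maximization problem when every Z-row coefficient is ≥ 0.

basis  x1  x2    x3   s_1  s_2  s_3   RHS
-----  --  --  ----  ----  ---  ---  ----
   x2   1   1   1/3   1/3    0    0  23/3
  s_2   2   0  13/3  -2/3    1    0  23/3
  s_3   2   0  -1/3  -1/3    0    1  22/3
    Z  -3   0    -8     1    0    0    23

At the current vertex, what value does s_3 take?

s_3 is basic (row 3); its value is the RHS of that row, 22/3.

22/3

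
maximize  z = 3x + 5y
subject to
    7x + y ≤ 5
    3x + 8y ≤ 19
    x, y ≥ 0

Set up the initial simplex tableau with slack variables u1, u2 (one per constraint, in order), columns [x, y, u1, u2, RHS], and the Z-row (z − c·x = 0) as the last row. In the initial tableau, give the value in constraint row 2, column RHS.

The RHS of constraint 2 is b_2 = 19.

19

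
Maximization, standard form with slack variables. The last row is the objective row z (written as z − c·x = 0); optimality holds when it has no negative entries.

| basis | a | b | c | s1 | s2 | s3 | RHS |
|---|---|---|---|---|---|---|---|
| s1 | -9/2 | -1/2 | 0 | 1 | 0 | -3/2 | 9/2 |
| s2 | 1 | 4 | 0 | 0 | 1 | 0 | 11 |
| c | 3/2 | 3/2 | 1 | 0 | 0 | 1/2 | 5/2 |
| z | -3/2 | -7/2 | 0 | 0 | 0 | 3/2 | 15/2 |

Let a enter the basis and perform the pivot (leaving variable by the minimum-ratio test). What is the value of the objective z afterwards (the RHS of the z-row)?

10

Ratio test on column a — row 1: entry -9/2 ≤ 0; row 2: 11/1 = 11; row 3: (5/2)/(3/2) = 5/3. Minimum is 5/3 at row 3 (c leaves); pivot element 3/2.
Pivot on row 3; the z-row RHS becomes 15/2 − (-3/2)·(5/3) = 10.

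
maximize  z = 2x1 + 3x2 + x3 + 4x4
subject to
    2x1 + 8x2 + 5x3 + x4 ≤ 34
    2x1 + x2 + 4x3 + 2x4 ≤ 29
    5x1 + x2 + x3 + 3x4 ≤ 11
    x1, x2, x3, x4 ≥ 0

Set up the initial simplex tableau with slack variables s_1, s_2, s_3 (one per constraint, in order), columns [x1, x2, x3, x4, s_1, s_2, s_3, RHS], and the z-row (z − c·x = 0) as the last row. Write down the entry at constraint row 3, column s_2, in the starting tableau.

0

Slack s_2 belongs to constraint 2; its column is the unit vector e_2, so the entry in row 3 is 0.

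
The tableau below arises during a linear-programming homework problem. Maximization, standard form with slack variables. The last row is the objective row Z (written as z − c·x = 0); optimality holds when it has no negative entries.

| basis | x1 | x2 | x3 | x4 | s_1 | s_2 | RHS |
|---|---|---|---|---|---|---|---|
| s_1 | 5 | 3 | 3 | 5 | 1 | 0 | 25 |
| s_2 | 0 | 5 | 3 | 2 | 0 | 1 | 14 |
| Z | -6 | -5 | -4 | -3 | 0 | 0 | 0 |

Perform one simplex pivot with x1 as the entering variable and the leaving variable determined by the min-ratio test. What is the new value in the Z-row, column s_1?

Ratio test on column x1 — row 1: 25/5 = 5; row 2: entry 0 ≤ 0. Minimum is 5 at row 1 (s_1 leaves); pivot element 5.
Divide row 1 by 5; eliminate column x1 from the other rows.
Z-row update in column s_1: 0 − (-6)·(1/5) = 6/5.

6/5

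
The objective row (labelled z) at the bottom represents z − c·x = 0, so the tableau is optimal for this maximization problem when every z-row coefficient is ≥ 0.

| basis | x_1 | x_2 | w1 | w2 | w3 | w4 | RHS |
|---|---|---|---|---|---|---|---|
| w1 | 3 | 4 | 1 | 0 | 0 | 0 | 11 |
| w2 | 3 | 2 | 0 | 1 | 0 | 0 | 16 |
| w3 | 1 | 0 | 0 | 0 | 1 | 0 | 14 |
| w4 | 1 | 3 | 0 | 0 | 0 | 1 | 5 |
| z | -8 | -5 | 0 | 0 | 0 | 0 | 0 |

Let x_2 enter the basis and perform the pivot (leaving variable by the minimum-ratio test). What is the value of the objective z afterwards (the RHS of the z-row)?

Ratio test on column x_2 — row 1: 11/4 = 11/4; row 2: 16/2 = 8; row 3: entry 0 ≤ 0; row 4: 5/3 = 5/3. Minimum is 5/3 at row 4 (w4 leaves); pivot element 3.
Pivot on row 4; the z-row RHS becomes 0 − (-5)·(5/3) = 25/3.

25/3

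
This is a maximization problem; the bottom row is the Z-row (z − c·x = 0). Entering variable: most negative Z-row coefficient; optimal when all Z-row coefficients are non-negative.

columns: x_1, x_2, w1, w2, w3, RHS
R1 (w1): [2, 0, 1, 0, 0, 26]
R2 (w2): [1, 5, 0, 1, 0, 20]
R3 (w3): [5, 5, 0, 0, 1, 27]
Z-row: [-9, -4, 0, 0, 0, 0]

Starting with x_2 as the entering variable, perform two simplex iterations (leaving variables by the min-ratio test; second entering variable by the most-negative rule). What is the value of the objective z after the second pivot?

607/20

Ratio test on column x_2 — row 1: entry 0 ≤ 0; row 2: 20/5 = 4; row 3: 27/5 = 27/5. Minimum is 4 at row 2 (w2 leaves); pivot element 5.
Pivot on row 2; the Z-row RHS becomes 0 − (-4)·4 = 16.
Next entering variable (most negative Z-row entry -41/5): x_1.
Ratio test on column x_1 — row 1: 26/2 = 13; row 2: 4/(1/5) = 20; row 3: 7/4 = 7/4. Minimum is 7/4 at row 3 (w3 leaves); pivot element 4.
After the second pivot the Z-row RHS is 16 − (-41/5)·(7/4) = 607/20.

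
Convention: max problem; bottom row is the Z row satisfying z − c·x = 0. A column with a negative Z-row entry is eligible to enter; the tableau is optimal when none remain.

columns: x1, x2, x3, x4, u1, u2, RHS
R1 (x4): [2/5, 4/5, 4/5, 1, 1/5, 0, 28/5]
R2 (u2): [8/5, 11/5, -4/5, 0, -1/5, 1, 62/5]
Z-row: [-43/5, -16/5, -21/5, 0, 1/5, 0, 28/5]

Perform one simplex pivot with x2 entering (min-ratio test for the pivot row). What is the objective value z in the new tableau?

260/11

Ratio test on column x2 — row 1: (28/5)/(4/5) = 7; row 2: (62/5)/(11/5) = 62/11. Minimum is 62/11 at row 2 (u2 leaves); pivot element 11/5.
Pivot on row 2; the Z-row RHS becomes 28/5 − (-16/5)·(62/11) = 260/11.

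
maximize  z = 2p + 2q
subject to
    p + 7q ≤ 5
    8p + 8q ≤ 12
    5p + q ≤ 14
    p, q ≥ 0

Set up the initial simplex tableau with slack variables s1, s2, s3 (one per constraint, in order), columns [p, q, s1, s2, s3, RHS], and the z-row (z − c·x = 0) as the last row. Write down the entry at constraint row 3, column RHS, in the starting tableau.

14

The RHS of constraint 3 is b_3 = 14.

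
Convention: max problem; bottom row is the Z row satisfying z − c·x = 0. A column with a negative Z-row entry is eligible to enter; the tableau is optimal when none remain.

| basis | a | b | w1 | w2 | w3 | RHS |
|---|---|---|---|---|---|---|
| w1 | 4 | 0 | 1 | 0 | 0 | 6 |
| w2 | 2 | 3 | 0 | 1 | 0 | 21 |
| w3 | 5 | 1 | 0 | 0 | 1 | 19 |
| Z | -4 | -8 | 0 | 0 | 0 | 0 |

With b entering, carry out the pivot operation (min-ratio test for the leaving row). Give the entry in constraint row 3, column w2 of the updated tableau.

Ratio test on column b — row 1: entry 0 ≤ 0; row 2: 21/3 = 7; row 3: 19/1 = 19. Minimum is 7 at row 2 (w2 leaves); pivot element 3.
Divide row 2 by 3; eliminate column b from the other rows.
Row 3 update in column w2: 0 − 1·(1/3) = -1/3.

-1/3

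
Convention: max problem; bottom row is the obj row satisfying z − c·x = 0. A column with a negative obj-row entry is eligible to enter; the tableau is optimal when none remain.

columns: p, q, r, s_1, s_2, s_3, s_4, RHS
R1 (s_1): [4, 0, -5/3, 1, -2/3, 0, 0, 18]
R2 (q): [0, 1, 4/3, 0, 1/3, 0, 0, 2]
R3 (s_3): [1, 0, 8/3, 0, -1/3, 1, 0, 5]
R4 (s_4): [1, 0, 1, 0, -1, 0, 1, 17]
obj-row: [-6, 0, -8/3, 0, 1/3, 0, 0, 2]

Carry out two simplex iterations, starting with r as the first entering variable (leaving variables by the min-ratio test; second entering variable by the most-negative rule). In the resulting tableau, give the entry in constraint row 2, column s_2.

1/4

Ratio test on column r — row 1: entry -5/3 ≤ 0; row 2: 2/(4/3) = 3/2; row 3: 5/(8/3) = 15/8; row 4: 17/1 = 17. Minimum is 3/2 at row 2 (q leaves); pivot element 4/3.
Divide row 2 by 4/3; eliminate column r from the other rows.
Second iteration: most negative obj-row entry is -6 in column p, so p enters.
Ratio test on column p — row 1: (41/2)/4 = 41/8; row 2: entry 0 ≤ 0; row 3: 1/1 = 1; row 4: (31/2)/1 = 31/2. Minimum is 1 at row 3 (s_3 leaves); pivot element 1.
Divide row 3 by 1; eliminate column p from the other rows.
After both pivots, the entry at constraint row 2, column s_2 is 1/4.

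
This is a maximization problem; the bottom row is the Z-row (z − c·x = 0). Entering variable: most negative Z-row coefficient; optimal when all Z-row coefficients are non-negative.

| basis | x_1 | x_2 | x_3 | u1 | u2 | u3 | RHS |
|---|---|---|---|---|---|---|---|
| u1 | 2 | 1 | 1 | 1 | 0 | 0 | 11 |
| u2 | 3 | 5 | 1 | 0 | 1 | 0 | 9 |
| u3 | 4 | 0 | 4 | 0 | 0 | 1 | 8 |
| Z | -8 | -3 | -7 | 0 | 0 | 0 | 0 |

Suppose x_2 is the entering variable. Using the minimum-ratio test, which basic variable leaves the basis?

Column x_2 entries and ratios — u1: 11/1 = 11; u2: 9/5 = 9/5; u3: 0 ≤ 0, skip.
Smallest ratio is 9/5 in the row of u2, so u2 leaves.

u2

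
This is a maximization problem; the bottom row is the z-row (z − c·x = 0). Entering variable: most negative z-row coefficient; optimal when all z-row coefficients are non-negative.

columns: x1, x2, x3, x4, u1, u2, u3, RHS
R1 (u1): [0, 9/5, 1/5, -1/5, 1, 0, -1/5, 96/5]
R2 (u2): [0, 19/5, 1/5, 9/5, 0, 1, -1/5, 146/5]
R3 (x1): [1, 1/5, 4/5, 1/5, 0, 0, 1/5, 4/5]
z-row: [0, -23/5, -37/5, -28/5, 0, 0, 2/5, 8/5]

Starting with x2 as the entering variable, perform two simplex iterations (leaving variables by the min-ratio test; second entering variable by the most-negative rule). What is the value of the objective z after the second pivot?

24

Ratio test on column x2 — row 1: (96/5)/(9/5) = 32/3; row 2: (146/5)/(19/5) = 146/19; row 3: (4/5)/(1/5) = 4. Minimum is 4 at row 3 (x1 leaves); pivot element 1/5.
Pivot on row 3; the z-row RHS becomes 8/5 − (-23/5)·4 = 20.
Next entering variable (most negative z-row entry -1): x4.
Ratio test on column x4 — row 1: entry -2 ≤ 0; row 2: entry -2 ≤ 0; row 3: 4/1 = 4. Minimum is 4 at row 3 (x2 leaves); pivot element 1.
After the second pivot the z-row RHS is 20 − (-1)·4 = 24.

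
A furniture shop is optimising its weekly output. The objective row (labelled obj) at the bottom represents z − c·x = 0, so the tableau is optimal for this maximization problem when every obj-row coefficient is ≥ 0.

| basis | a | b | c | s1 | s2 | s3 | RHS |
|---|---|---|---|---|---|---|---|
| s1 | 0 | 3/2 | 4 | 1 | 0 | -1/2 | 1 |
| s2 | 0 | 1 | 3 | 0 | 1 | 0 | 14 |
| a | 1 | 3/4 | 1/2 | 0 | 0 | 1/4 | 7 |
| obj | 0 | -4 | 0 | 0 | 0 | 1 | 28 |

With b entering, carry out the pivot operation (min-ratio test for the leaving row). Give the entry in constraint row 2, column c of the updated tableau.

1/3

Ratio test on column b — row 1: 1/(3/2) = 2/3; row 2: 14/1 = 14; row 3: 7/(3/4) = 28/3. Minimum is 2/3 at row 1 (s1 leaves); pivot element 3/2.
Divide row 1 by 3/2; eliminate column b from the other rows.
Row 2 update in column c: 3 − 1·(8/3) = 1/3.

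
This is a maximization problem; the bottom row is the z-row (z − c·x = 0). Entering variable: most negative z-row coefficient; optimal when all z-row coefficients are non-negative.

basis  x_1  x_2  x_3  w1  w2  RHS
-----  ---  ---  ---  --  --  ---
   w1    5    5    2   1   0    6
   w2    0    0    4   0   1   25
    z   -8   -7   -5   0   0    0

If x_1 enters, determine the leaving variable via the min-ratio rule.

w1

Column x_1 entries and ratios — w1: 6/5 = 6/5; w2: 0 ≤ 0, skip.
Smallest ratio is 6/5 in the row of w1, so w1 leaves.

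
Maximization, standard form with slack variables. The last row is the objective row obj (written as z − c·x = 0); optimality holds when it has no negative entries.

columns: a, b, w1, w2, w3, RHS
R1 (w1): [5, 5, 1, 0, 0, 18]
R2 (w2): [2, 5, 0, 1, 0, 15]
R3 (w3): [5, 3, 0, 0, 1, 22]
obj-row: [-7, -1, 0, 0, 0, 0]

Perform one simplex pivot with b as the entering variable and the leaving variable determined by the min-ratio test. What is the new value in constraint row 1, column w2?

Ratio test on column b — row 1: 18/5 = 18/5; row 2: 15/5 = 3; row 3: 22/3 = 22/3. Minimum is 3 at row 2 (w2 leaves); pivot element 5.
Divide row 2 by 5; eliminate column b from the other rows.
Row 1 update in column w2: 0 − 5·(1/5) = -1.

-1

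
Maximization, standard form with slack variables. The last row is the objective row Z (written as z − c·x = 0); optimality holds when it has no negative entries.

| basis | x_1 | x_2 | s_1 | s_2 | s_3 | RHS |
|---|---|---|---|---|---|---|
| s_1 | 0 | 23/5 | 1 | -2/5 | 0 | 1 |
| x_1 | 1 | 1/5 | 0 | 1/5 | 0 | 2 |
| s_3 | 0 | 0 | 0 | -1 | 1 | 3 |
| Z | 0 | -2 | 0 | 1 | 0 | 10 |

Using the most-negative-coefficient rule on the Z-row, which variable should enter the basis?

Negative Z-row entries: x_2: -2.
The most negative is -2 in column x_2, so x_2 enters.

x_2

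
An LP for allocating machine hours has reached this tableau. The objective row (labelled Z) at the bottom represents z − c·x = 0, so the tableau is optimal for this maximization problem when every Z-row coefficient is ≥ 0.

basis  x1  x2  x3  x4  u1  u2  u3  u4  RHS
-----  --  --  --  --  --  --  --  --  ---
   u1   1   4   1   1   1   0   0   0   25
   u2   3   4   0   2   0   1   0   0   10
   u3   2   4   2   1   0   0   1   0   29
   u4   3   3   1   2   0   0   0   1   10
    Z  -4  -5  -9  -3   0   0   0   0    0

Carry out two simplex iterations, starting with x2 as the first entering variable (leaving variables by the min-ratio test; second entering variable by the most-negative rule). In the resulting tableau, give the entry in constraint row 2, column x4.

Ratio test on column x2 — row 1: 25/4 = 25/4; row 2: 10/4 = 5/2; row 3: 29/4 = 29/4; row 4: 10/3 = 10/3. Minimum is 5/2 at row 2 (u2 leaves); pivot element 4.
Divide row 2 by 4; eliminate column x2 from the other rows.
Second iteration: most negative Z-row entry is -9 in column x3, so x3 enters.
Ratio test on column x3 — row 1: 15/1 = 15; row 2: entry 0 ≤ 0; row 3: 19/2 = 19/2; row 4: (5/2)/1 = 5/2. Minimum is 5/2 at row 4 (u4 leaves); pivot element 1.
Divide row 4 by 1; eliminate column x3 from the other rows.
After both pivots, the entry at constraint row 2, column x4 is 1/2.

1/2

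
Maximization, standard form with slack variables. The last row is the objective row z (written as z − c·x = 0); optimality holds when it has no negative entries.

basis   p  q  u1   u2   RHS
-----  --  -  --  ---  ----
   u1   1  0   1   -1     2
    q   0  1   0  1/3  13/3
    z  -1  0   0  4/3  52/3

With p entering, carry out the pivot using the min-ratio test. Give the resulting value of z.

58/3

Ratio test on column p — row 1: 2/1 = 2; row 2: entry 0 ≤ 0. Minimum is 2 at row 1 (u1 leaves); pivot element 1.
Pivot on row 1; the z-row RHS becomes 52/3 − (-1)·2 = 58/3.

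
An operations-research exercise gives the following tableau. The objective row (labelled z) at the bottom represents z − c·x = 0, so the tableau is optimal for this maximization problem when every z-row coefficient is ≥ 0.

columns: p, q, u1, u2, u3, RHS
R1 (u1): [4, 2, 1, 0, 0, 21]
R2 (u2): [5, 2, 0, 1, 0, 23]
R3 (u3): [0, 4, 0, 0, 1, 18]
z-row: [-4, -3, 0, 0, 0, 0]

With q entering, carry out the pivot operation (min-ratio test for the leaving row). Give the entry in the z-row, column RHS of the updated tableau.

Ratio test on column q — row 1: 21/2 = 21/2; row 2: 23/2 = 23/2; row 3: 18/4 = 9/2. Minimum is 9/2 at row 3 (u3 leaves); pivot element 4.
Divide row 3 by 4; eliminate column q from the other rows.
z-row update in column RHS: 0 − (-3)·(9/2) = 27/2.

27/2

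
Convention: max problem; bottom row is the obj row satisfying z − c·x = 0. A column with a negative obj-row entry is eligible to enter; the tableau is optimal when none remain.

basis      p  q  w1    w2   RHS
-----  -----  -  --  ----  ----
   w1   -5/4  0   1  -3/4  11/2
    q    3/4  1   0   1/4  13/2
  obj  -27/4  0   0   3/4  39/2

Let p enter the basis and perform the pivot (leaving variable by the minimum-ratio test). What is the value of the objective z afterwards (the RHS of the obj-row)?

Ratio test on column p — row 1: entry -5/4 ≤ 0; row 2: (13/2)/(3/4) = 26/3. Minimum is 26/3 at row 2 (q leaves); pivot element 3/4.
Pivot on row 2; the obj-row RHS becomes 39/2 − (-27/4)·(26/3) = 78.

78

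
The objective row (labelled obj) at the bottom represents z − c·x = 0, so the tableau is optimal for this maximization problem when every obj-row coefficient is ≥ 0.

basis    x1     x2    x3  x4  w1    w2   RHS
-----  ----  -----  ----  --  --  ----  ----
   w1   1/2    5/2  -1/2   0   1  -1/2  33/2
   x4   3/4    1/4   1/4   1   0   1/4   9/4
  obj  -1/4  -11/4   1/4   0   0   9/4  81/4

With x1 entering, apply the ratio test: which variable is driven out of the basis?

x4

Column x1 entries and ratios — w1: (33/2)/(1/2) = 33; x4: (9/4)/(3/4) = 3.
Smallest ratio is 3 in the row of x4, so x4 leaves.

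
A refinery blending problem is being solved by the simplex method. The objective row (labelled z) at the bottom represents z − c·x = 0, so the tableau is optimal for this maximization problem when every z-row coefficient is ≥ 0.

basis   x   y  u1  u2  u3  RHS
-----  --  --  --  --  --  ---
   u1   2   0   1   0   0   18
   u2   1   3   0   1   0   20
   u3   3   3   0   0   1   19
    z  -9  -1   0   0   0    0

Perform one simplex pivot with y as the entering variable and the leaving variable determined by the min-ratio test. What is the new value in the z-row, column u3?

1/3

Ratio test on column y — row 1: entry 0 ≤ 0; row 2: 20/3 = 20/3; row 3: 19/3 = 19/3. Minimum is 19/3 at row 3 (u3 leaves); pivot element 3.
Divide row 3 by 3; eliminate column y from the other rows.
z-row update in column u3: 0 − (-1)·(1/3) = 1/3.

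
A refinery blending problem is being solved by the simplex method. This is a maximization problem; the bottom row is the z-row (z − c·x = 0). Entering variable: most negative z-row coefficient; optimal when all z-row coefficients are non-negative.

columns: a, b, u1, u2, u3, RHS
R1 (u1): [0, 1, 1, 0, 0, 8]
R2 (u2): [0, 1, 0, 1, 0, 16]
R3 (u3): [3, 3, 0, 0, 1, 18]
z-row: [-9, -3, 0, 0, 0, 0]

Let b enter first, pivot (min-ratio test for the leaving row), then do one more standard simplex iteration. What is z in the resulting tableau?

54

Ratio test on column b — row 1: 8/1 = 8; row 2: 16/1 = 16; row 3: 18/3 = 6. Minimum is 6 at row 3 (u3 leaves); pivot element 3.
Pivot on row 3; the z-row RHS becomes 0 − (-3)·6 = 18.
Next entering variable (most negative z-row entry -6): a.
Ratio test on column a — row 1: entry -1 ≤ 0; row 2: entry -1 ≤ 0; row 3: 6/1 = 6. Minimum is 6 at row 3 (b leaves); pivot element 1.
After the second pivot the z-row RHS is 18 − (-6)·6 = 54.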